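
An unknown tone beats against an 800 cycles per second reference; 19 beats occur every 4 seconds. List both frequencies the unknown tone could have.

795.25 Hz or 804.75 Hz

Beat frequency = 19/4 = 4.75 Hz.
|f − 800| = 4.75, so f = 800 ± 4.75.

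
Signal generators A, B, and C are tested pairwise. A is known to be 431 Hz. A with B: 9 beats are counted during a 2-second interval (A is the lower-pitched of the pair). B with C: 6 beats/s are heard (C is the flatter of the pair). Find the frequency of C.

A–B: Beat frequency = 9/2 = 4.5 Hz.
B is above A, so f_B = 431 + 4.5 = 435.5 Hz.
C is below B, so f_C = 435.5 − 6 = 429.5 Hz.

429.5 Hz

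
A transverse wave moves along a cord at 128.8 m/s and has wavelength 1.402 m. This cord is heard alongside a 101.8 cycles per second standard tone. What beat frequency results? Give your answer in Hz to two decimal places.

Source frequency f = v/λ = 128.8/1.402 = 91.8688 Hz.
f_beat = |91.8688 − 101.8| = 9.93 Hz.

9.93 Hz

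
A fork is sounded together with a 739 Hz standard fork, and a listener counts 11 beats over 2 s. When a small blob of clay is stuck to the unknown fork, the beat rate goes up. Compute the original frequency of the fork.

733.5 Hz

Beat frequency = 11/2 = 5.5 Hz.
|f − 739| = 5.5, so the fork was at either 733.5 Hz or 744.5 Hz.
Adding mass to a fork lowers its frequency; the adjustment lowers the fork's frequency.
The beat rate rose, so the adjustment moved the fork further from 739 Hz — it was already below the reference.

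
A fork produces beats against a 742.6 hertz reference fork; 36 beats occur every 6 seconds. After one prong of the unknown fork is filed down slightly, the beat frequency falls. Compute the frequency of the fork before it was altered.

736.6 Hz

Beat frequency = 36/6 = 6 Hz.
|f − 742.6| = 6, so the fork was at either 736.6 Hz or 748.6 Hz.
Filing a prong removes mass and raises the fork's frequency; the adjustment raises the fork's frequency.
The beat rate fell, so the adjustment moved the fork toward 742.6 Hz — it must have started below the reference.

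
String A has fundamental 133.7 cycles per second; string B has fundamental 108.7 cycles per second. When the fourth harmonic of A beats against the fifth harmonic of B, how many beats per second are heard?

8.7 Hz

Fourth harmonic of the first: 4·133.7 = 534.8 Hz.
Fifth harmonic of the second: 5·108.7 = 543.5 Hz.
f_beat = |534.8 − 543.5| = 8.7 Hz.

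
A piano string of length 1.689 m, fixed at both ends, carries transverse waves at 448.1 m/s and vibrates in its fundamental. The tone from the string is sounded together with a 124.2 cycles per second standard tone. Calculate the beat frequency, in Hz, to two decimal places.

8.45 Hz

For a string fixed at both ends, f_n = n·v/(2L) = 1·448.1/(2·1.689) = 132.6525 Hz.
f_beat = |132.6525 − 124.2| = 8.45 Hz.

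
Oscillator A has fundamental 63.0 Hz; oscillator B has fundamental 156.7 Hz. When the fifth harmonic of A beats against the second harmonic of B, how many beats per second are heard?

1.6 Hz

Fifth harmonic of the first: 5·63.0 = 315.0 Hz.
Second harmonic of the second: 2·156.7 = 313.4 Hz.
f_beat = |315.0 − 313.4| = 1.6 Hz.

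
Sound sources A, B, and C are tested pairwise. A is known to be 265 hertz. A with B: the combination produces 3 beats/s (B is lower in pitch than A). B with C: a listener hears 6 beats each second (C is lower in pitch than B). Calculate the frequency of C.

B is below A, so f_B = 265 − 3 = 262 Hz.
C is below B, so f_C = 262 − 6 = 256 Hz.

256 Hz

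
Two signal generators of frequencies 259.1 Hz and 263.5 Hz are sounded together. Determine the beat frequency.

Beats arise from superposition of two nearby frequencies; the beat rate is |f₁ − f₂|.
|259.1 − 263.5| = 4.4 Hz.

4.4 Hz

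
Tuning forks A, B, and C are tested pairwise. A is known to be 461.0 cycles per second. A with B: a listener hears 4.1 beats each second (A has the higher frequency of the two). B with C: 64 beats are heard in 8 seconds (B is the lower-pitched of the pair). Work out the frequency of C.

464.9 Hz

B is below A, so f_B = 461.0 − 4.1 = 456.9 Hz.
B–C: Beat frequency = 64/8 = 8 Hz.
C is above B, so f_C = 456.9 + 8 = 464.9 Hz.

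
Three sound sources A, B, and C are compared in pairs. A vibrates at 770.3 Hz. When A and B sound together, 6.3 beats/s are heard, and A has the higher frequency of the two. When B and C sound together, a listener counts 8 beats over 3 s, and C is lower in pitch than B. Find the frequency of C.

761.3333 Hz

B is below A, so f_B = 770.3 − 6.3 = 764 Hz.
B–C: Beat frequency = 8/3 = 2.6667 Hz.
C is below B, so f_C = 764 − 2.6667 = 761.3333 Hz.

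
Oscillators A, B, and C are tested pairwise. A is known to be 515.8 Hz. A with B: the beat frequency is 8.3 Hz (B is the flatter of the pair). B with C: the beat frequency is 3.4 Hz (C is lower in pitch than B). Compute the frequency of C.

B is below A, so f_B = 515.8 − 8.3 = 507.5 Hz.
C is below B, so f_C = 507.5 − 3.4 = 504.1 Hz.

504.1 Hz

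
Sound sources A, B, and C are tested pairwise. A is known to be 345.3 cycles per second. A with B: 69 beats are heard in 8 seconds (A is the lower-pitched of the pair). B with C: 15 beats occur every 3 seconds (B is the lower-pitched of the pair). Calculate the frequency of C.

A–B: Beat frequency = 69/8 = 8.625 Hz.
B is above A, so f_B = 345.3 + 8.625 = 353.925 Hz.
B–C: Beat frequency = 15/3 = 5 Hz.
C is above B, so f_C = 353.925 + 5 = 358.925 Hz.

358.925 Hz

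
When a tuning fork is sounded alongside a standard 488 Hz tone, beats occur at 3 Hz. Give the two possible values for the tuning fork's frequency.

|f − 488| = 3, so f = 488 ± 3.

485 Hz or 491 Hz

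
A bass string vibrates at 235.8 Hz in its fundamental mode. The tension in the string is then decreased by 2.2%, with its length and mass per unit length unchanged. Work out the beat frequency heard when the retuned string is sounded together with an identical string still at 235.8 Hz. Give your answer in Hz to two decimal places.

2.61 Hz

For a string, f ∝ √T, so the new frequency is 235.8·√0.978 = 233.1918 Hz.
f_beat = |233.1918 − 235.8| = 2.61 Hz.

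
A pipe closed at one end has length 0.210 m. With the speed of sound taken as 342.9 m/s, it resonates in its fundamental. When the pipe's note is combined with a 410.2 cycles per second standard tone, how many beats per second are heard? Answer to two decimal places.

1.99 Hz

Closed pipe (odd harmonics): f_n = n·v/(4L) = 1·342.9/(4·0.210) = 408.2143 Hz.
f_beat = |408.2143 − 410.2| = 1.99 Hz.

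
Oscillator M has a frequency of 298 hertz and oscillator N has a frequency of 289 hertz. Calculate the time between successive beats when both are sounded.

f_beat = |298 − 289| = 9 Hz.
Beat period T = 1 / f_beat = 1 / 9 s.

0.111 s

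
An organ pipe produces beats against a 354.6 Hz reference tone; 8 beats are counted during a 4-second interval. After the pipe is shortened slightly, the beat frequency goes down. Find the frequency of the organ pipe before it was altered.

352.6 Hz

Beat frequency = 8/4 = 2 Hz.
|f − 354.6| = 2, so the organ pipe was at either 352.6 Hz or 356.6 Hz.
A shorter pipe has a higher fundamental; the adjustment raises the organ pipe's frequency.
The beat rate fell, so the adjustment moved the organ pipe toward 354.6 Hz — it must have started below the reference.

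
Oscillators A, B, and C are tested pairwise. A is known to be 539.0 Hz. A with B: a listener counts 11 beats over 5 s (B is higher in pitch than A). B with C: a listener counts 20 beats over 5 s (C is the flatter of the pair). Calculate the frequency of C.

537.2 Hz

A–B: Beat frequency = 11/5 = 2.2 Hz.
B is above A, so f_B = 539.0 + 2.2 = 541.2 Hz.
B–C: Beat frequency = 20/5 = 4 Hz.
C is below B, so f_C = 541.2 − 4 = 537.2 Hz.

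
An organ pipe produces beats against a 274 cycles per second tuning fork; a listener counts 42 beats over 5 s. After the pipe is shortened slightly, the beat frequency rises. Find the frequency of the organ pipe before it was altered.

Beat frequency = 42/5 = 8.4 Hz.
|f − 274| = 8.4, so the organ pipe was at either 265.6 Hz or 282.4 Hz.
A shorter pipe has a higher fundamental; the adjustment raises the organ pipe's frequency.
The beat rate rose, so the adjustment moved the organ pipe further from 274 Hz — it was already above the reference.

282.4 Hz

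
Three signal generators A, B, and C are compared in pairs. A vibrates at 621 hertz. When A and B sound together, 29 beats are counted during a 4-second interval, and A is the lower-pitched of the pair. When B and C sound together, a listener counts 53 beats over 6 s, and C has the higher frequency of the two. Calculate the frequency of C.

637.0833 Hz

A–B: Beat frequency = 29/4 = 7.25 Hz.
B is above A, so f_B = 621 + 7.25 = 628.25 Hz.
B–C: Beat frequency = 53/6 = 8.8333 Hz.
C is above B, so f_C = 628.25 + 8.8333 = 637.0833 Hz.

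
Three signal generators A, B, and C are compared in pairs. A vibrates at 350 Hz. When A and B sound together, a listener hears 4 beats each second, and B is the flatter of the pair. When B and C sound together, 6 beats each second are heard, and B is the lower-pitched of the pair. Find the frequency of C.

B is below A, so f_B = 350 − 4 = 346 Hz.
C is above B, so f_C = 346 + 6 = 352 Hz.

352 Hz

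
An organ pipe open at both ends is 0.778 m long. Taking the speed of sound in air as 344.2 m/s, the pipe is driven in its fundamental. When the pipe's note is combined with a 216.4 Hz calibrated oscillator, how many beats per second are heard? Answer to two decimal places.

Open pipe: f_n = n·v/(2L) = 1·344.2/(2·0.778) = 221.2082 Hz.
f_beat = |221.2082 − 216.4| = 4.81 Hz.

4.81 Hz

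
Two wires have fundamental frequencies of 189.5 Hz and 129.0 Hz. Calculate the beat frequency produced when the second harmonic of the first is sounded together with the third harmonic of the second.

Second harmonic of the first: 2·189.5 = 379.0 Hz.
Third harmonic of the second: 3·129.0 = 387.0 Hz.
f_beat = |379.0 − 387.0| = 8.0 Hz.

8.0 Hz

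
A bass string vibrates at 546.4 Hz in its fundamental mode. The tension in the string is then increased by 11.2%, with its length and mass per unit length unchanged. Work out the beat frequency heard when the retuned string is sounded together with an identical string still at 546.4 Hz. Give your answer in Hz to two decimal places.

29.79 Hz

For a string, f ∝ √T, so the new frequency is 546.4·√1.112 = 576.1865 Hz.
f_beat = |576.1865 − 546.4| = 29.79 Hz.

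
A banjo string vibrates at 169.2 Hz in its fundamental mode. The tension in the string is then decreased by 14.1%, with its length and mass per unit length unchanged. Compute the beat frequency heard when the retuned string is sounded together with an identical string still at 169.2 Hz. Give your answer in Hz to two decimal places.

12.38 Hz

For a string, f ∝ √T, so the new frequency is 169.2·√0.859 = 156.8184 Hz.
f_beat = |156.8184 − 169.2| = 12.38 Hz.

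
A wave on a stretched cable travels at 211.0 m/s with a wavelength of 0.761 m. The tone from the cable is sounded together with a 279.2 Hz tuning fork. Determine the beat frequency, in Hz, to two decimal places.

Source frequency f = v/λ = 211.0/0.761 = 277.2668 Hz.
f_beat = |277.2668 − 279.2| = 1.93 Hz.

1.93 Hz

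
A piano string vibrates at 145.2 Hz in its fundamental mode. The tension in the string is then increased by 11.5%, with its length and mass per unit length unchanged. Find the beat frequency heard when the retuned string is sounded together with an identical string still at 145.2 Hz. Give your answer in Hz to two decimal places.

For a string, f ∝ √T, so the new frequency is 145.2·√1.115 = 153.3218 Hz.
f_beat = |153.3218 − 145.2| = 8.12 Hz.

8.12 Hz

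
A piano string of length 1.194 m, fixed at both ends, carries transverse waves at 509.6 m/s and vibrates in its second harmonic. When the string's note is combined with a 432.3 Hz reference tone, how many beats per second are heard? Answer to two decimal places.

5.50 Hz

For a string fixed at both ends, f_n = n·v/(2L) = 2·509.6/(2·1.194) = 426.8007 Hz.
f_beat = |426.8007 − 432.3| = 5.50 Hz.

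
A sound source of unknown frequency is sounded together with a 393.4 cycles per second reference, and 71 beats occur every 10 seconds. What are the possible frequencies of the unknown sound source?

Beat frequency = 71/10 = 7.1 Hz.
|f − 393.4| = 7.1, so f = 393.4 ± 7.1.

386.3 Hz or 400.5 Hz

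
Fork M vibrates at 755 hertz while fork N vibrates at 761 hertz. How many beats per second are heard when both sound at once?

The beat frequency equals the magnitude of the frequency difference.
|755 − 761| = 6 Hz.

6 Hz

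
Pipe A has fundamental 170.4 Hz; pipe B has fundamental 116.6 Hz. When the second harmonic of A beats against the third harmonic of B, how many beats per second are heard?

9.0 Hz

Second harmonic of the first: 2·170.4 = 340.8 Hz.
Third harmonic of the second: 3·116.6 = 349.8 Hz.
f_beat = |340.8 − 349.8| = 9.0 Hz.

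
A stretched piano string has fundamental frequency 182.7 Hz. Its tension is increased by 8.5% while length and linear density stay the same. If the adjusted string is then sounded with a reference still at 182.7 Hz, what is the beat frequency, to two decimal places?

7.61 Hz

For a string, f ∝ √T, so the new frequency is 182.7·√1.085 = 190.3064 Hz.
f_beat = |190.3064 − 182.7| = 7.61 Hz.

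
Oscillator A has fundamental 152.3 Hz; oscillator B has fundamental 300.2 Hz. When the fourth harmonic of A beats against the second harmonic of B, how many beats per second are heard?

Fourth harmonic of the first: 4·152.3 = 609.2 Hz.
Second harmonic of the second: 2·300.2 = 600.4 Hz.
f_beat = |609.2 − 600.4| = 8.8 Hz.

8.8 Hz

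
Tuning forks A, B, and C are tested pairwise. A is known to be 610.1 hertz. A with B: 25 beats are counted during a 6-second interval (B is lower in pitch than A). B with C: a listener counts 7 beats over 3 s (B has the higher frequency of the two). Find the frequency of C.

603.6 Hz

A–B: Beat frequency = 25/6 = 4.1667 Hz.
B is below A, so f_B = 610.1 − 4.1667 = 605.9333 Hz.
B–C: Beat frequency = 7/3 = 2.3333 Hz.
C is below B, so f_C = 605.9333 − 2.3333 = 603.6 Hz.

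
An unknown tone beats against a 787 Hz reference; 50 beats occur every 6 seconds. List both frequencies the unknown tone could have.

778.6667 Hz or 795.3333 Hz

Beat frequency = 50/6 = 8.3333 Hz.
|f − 787| = 8.3333, so f = 787 ± 8.3333.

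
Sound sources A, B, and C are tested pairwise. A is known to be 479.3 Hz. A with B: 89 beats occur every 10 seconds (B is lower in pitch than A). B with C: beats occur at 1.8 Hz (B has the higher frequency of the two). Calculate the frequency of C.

468.6 Hz

A–B: Beat frequency = 89/10 = 8.9 Hz.
B is below A, so f_B = 479.3 − 8.9 = 470.4 Hz.
C is below B, so f_C = 470.4 − 1.8 = 468.6 Hz.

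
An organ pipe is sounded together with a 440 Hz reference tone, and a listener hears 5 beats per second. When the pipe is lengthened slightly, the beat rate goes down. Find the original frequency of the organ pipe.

|f − 440| = 5, so the organ pipe was at either 435 Hz or 445 Hz.
A longer pipe has a lower fundamental; the adjustment lowers the organ pipe's frequency.
The beat rate fell, so the adjustment moved the organ pipe toward 440 Hz — it must have started above the reference.

445 Hz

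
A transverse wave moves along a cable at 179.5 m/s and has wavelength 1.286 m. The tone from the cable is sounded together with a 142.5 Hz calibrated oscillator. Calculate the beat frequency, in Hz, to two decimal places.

Source frequency f = v/λ = 179.5/1.286 = 139.5801 Hz.
f_beat = |139.5801 − 142.5| = 2.92 Hz.

2.92 Hz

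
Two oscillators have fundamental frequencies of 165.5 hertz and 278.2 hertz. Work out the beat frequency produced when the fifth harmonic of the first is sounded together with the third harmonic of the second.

Fifth harmonic of the first: 5·165.5 = 827.5 Hz.
Third harmonic of the second: 3·278.2 = 834.6 Hz.
f_beat = |827.5 − 834.6| = 7.1 Hz.

7.1 Hz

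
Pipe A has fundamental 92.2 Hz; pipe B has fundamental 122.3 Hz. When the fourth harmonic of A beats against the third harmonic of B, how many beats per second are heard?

Fourth harmonic of the first: 4·92.2 = 368.8 Hz.
Third harmonic of the second: 3·122.3 = 366.9 Hz.
f_beat = |368.8 − 366.9| = 1.9 Hz.

1.9 Hz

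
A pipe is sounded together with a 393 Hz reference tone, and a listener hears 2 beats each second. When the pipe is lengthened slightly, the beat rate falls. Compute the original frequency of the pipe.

395 Hz

|f − 393| = 2, so the pipe was at either 391 Hz or 395 Hz.
A longer pipe has a lower fundamental; the adjustment lowers the pipe's frequency.
The beat rate fell, so the adjustment moved the pipe toward 393 Hz — it must have started above the reference.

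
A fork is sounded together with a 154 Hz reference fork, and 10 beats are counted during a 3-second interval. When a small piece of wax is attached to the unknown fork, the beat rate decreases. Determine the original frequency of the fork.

Beat frequency = 10/3 = 3.3333 Hz.
|f − 154| = 3.3333, so the fork was at either 150.6667 Hz or 157.3333 Hz.
Loading a fork with wax lowers its frequency; the adjustment lowers the fork's frequency.
The beat rate fell, so the adjustment moved the fork toward 154 Hz — it must have started above the reference.

157.3333 Hz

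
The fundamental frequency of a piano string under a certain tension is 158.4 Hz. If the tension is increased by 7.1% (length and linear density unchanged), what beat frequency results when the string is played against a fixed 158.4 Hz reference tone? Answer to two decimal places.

5.53 Hz

For a string, f ∝ √T, so the new frequency is 158.4·√1.071 = 163.9268 Hz.
f_beat = |163.9268 − 158.4| = 5.53 Hz.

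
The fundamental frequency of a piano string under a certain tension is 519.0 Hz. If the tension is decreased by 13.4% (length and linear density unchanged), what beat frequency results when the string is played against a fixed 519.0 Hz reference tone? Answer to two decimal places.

36.02 Hz

For a string, f ∝ √T, so the new frequency is 519.0·√0.866 = 482.9768 Hz.
f_beat = |482.9768 − 519.0| = 36.02 Hz.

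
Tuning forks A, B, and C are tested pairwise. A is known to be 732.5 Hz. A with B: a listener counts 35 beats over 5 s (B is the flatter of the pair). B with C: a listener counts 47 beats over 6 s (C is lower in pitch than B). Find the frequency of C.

717.6667 Hz

A–B: Beat frequency = 35/5 = 7 Hz.
B is below A, so f_B = 732.5 − 7 = 725.5 Hz.
B–C: Beat frequency = 47/6 = 7.8333 Hz.
C is below B, so f_C = 725.5 − 7.8333 = 717.6667 Hz.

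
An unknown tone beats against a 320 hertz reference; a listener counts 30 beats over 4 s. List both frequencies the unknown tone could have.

Beat frequency = 30/4 = 7.5 Hz.
|f − 320| = 7.5, so f = 320 ± 7.5.

312.5 Hz or 327.5 Hz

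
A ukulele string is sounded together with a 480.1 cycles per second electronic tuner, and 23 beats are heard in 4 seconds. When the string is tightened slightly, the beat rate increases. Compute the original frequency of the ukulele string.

485.85 Hz

Beat frequency = 23/4 = 5.75 Hz.
|f − 480.1| = 5.75, so the ukulele string was at either 474.35 Hz or 485.85 Hz.
Increasing tension raises a string's frequency; the adjustment raises the ukulele string's frequency.
The beat rate rose, so the adjustment moved the ukulele string further from 480.1 Hz — it was already above the reference.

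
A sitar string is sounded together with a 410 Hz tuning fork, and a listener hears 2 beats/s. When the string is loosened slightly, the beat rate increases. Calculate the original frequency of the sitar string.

|f − 410| = 2, so the sitar string was at either 408 Hz or 412 Hz.
Reducing tension lowers a string's frequency; the adjustment lowers the sitar string's frequency.
The beat rate rose, so the adjustment moved the sitar string further from 410 Hz — it was already below the reference.

408 Hz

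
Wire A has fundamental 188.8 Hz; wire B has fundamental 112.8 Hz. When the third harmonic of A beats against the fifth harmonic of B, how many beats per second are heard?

2.4 Hz

Third harmonic of the first: 3·188.8 = 566.4 Hz.
Fifth harmonic of the second: 5·112.8 = 564.0 Hz.
f_beat = |566.4 − 564.0| = 2.4 Hz.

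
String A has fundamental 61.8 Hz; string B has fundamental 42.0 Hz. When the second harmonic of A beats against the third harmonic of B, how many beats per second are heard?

Second harmonic of the first: 2·61.8 = 123.6 Hz.
Third harmonic of the second: 3·42.0 = 126.0 Hz.
f_beat = |123.6 − 126.0| = 2.4 Hz.

2.4 Hz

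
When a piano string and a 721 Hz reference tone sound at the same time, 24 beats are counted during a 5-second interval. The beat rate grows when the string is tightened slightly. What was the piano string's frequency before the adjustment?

725.8 Hz

Beat frequency = 24/5 = 4.8 Hz.
|f − 721| = 4.8, so the piano string was at either 716.2 Hz or 725.8 Hz.
Increasing tension raises a string's frequency; the adjustment raises the piano string's frequency.
The beat rate rose, so the adjustment moved the piano string further from 721 Hz — it was already above the reference.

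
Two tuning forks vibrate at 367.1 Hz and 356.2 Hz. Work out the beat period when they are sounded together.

f_beat = |367.1 − 356.2| = 10.9 Hz.
Beat period T = 1 / f_beat = 1 / 10.9 s.

0.092 s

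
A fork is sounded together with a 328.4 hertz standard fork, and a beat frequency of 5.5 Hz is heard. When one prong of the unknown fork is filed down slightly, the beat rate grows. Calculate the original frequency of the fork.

|f − 328.4| = 5.5, so the fork was at either 322.9 Hz or 333.9 Hz.
Filing a prong removes mass and raises the fork's frequency; the adjustment raises the fork's frequency.
The beat rate rose, so the adjustment moved the fork further from 328.4 Hz — it was already above the reference.

333.9 Hz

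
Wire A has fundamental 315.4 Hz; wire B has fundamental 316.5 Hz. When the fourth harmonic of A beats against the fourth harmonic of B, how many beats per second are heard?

4.4 Hz

Fourth harmonic of the first: 4·315.4 = 1261.6 Hz.
Fourth harmonic of the second: 4·316.5 = 1266.0 Hz.
f_beat = |1261.6 − 1266.0| = 4.4 Hz.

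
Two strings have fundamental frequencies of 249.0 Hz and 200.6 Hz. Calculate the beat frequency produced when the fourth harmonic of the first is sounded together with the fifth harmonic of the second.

Fourth harmonic of the first: 4·249.0 = 996.0 Hz.
Fifth harmonic of the second: 5·200.6 = 1003.0 Hz.
f_beat = |996.0 − 1003.0| = 7.0 Hz.

7.0 Hz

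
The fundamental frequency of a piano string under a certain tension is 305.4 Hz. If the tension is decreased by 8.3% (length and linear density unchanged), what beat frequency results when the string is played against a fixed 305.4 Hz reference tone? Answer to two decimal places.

12.95 Hz

For a string, f ∝ √T, so the new frequency is 305.4·√0.917 = 292.4514 Hz.
f_beat = |292.4514 − 305.4| = 12.95 Hz.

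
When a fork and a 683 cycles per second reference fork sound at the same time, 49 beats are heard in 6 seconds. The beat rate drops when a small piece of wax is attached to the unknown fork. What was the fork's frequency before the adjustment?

Beat frequency = 49/6 = 8.1667 Hz.
|f − 683| = 8.1667, so the fork was at either 674.8333 Hz or 691.1667 Hz.
Loading a fork with wax lowers its frequency; the adjustment lowers the fork's frequency.
The beat rate fell, so the adjustment moved the fork toward 683 Hz — it must have started above the reference.

691.1667 Hz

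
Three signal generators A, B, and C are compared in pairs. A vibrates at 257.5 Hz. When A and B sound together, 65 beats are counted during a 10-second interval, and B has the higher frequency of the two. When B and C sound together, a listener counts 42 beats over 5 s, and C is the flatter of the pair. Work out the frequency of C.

255.6 Hz

A–B: Beat frequency = 65/10 = 6.5 Hz.
B is above A, so f_B = 257.5 + 6.5 = 264 Hz.
B–C: Beat frequency = 42/5 = 8.4 Hz.
C is below B, so f_C = 264 − 8.4 = 255.6 Hz.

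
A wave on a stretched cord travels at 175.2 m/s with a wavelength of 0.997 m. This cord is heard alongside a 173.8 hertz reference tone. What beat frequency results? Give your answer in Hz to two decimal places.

1.93 Hz

Source frequency f = v/λ = 175.2/0.997 = 175.7272 Hz.
f_beat = |175.7272 − 173.8| = 1.93 Hz.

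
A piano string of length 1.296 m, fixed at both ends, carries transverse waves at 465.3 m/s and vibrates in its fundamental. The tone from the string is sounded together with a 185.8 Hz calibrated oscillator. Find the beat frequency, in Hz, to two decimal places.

For a string fixed at both ends, f_n = n·v/(2L) = 1·465.3/(2·1.296) = 179.5139 Hz.
f_beat = |179.5139 − 185.8| = 6.29 Hz.

6.29 Hz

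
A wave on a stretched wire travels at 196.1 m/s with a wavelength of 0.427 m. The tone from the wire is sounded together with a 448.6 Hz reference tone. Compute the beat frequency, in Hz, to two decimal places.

Source frequency f = v/λ = 196.1/0.427 = 459.2506 Hz.
f_beat = |459.2506 − 448.6| = 10.65 Hz.

10.65 Hz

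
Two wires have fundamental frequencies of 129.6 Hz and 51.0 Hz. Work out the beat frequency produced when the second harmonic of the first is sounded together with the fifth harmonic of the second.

4.2 Hz

Second harmonic of the first: 2·129.6 = 259.2 Hz.
Fifth harmonic of the second: 5·51.0 = 255.0 Hz.
f_beat = |259.2 − 255.0| = 4.2 Hz.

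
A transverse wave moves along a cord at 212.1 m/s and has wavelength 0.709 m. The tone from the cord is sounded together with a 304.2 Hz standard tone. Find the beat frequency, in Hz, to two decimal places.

Source frequency f = v/λ = 212.1/0.709 = 299.1537 Hz.
f_beat = |299.1537 − 304.2| = 5.05 Hz.

5.05 Hz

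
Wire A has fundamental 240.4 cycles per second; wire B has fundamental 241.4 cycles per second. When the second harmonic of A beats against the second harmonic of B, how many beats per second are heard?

2.0 Hz

Second harmonic of the first: 2·240.4 = 480.8 Hz.
Second harmonic of the second: 2·241.4 = 482.8 Hz.
f_beat = |480.8 − 482.8| = 2.0 Hz.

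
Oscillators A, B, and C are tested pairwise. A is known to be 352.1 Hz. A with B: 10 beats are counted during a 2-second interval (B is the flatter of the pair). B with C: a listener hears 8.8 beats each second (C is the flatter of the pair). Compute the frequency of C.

338.3 Hz

A–B: Beat frequency = 10/2 = 5 Hz.
B is below A, so f_B = 352.1 − 5 = 347.1 Hz.
C is below B, so f_C = 347.1 − 8.8 = 338.3 Hz.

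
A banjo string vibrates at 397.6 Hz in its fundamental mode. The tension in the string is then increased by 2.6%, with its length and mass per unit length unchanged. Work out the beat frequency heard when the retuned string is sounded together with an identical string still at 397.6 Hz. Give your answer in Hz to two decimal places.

For a string, f ∝ √T, so the new frequency is 397.6·√1.026 = 402.7356 Hz.
f_beat = |402.7356 − 397.6| = 5.14 Hz.

5.14 Hz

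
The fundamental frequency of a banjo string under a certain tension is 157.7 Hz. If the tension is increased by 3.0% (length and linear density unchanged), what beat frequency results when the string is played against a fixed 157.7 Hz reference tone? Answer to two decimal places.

2.35 Hz

For a string, f ∝ √T, so the new frequency is 157.7·√1.030 = 160.0480 Hz.
f_beat = |160.0480 − 157.7| = 2.35 Hz.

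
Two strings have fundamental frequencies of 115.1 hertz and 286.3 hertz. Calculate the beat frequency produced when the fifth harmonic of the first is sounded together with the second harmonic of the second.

Fifth harmonic of the first: 5·115.1 = 575.5 Hz.
Second harmonic of the second: 2·286.3 = 572.6 Hz.
f_beat = |575.5 − 572.6| = 2.9 Hz.

2.9 Hz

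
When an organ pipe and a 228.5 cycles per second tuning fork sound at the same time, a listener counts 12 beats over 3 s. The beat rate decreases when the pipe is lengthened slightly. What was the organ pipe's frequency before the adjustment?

Beat frequency = 12/3 = 4 Hz.
|f − 228.5| = 4, so the organ pipe was at either 224.5 Hz or 232.5 Hz.
A longer pipe has a lower fundamental; the adjustment lowers the organ pipe's frequency.
The beat rate fell, so the adjustment moved the organ pipe toward 228.5 Hz — it must have started above the reference.

232.5 Hz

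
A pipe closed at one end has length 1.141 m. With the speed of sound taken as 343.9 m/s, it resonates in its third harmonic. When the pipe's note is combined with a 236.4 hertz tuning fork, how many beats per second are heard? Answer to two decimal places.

10.35 Hz

Closed pipe (odd harmonics): f_n = n·v/(4L) = 3·343.9/(4·1.141) = 226.0517 Hz.
f_beat = |226.0517 − 236.4| = 10.35 Hz.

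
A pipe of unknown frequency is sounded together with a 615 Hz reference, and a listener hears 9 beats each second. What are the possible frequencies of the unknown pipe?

606 Hz or 624 Hz

|f − 615| = 9, so f = 615 ± 9.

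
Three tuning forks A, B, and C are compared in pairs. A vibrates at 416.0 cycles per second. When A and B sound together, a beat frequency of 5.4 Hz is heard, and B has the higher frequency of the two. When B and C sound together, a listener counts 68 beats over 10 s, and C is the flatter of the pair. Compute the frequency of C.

414.6 Hz

B is above A, so f_B = 416.0 + 5.4 = 421.4 Hz.
B–C: Beat frequency = 68/10 = 6.8 Hz.
C is below B, so f_C = 421.4 − 6.8 = 414.6 Hz.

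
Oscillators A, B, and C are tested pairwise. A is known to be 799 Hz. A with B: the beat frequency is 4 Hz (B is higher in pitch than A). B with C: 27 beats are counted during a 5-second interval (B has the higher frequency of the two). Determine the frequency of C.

797.6 Hz

B is above A, so f_B = 799 + 4 = 803 Hz.
B–C: Beat frequency = 27/5 = 5.4 Hz.
C is below B, so f_C = 803 − 5.4 = 797.6 Hz.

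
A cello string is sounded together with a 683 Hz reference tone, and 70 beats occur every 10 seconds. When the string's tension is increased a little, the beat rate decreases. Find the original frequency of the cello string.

Beat frequency = 70/10 = 7 Hz.
|f − 683| = 7, so the cello string was at either 676 Hz or 690 Hz.
Higher tension means higher frequency; the adjustment raises the cello string's frequency.
The beat rate fell, so the adjustment moved the cello string toward 683 Hz — it must have started below the reference.

676 Hz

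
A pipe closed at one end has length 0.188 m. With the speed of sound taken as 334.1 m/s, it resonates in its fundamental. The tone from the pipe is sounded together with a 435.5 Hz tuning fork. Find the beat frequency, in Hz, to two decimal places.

Closed pipe (odd harmonics): f_n = n·v/(4L) = 1·334.1/(4·0.188) = 444.2819 Hz.
f_beat = |444.2819 − 435.5| = 8.78 Hz.

8.78 Hz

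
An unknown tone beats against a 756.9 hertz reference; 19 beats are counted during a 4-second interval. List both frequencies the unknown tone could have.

Beat frequency = 19/4 = 4.75 Hz.
|f − 756.9| = 4.75, so f = 756.9 ± 4.75.

752.15 Hz or 761.65 Hz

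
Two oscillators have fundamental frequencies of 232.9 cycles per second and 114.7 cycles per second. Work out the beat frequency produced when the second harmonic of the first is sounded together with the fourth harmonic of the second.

Second harmonic of the first: 2·232.9 = 465.8 Hz.
Fourth harmonic of the second: 4·114.7 = 458.8 Hz.
f_beat = |465.8 − 458.8| = 7.0 Hz.

7.0 Hz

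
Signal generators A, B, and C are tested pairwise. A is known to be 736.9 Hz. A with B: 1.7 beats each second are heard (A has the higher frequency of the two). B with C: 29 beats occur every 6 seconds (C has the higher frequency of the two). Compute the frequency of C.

B is below A, so f_B = 736.9 − 1.7 = 735.2 Hz.
B–C: Beat frequency = 29/6 = 4.8333 Hz.
C is above B, so f_C = 735.2 + 4.8333 = 740.0333 Hz.

740.0333 Hz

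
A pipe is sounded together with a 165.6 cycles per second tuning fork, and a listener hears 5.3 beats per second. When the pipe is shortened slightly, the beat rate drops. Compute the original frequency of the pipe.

160.3 Hz

|f − 165.6| = 5.3, so the pipe was at either 160.3 Hz or 170.9 Hz.
A shorter pipe has a higher fundamental; the adjustment raises the pipe's frequency.
The beat rate fell, so the adjustment moved the pipe toward 165.6 Hz — it must have started below the reference.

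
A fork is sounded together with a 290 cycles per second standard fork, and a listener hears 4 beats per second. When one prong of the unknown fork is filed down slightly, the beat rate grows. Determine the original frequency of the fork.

294 Hz

|f − 290| = 4, so the fork was at either 286 Hz or 294 Hz.
Filing a prong removes mass and raises the fork's frequency; the adjustment raises the fork's frequency.
The beat rate rose, so the adjustment moved the fork further from 290 Hz — it was already above the reference.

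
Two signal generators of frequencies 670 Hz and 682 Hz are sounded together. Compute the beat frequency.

The beat frequency equals the magnitude of the frequency difference.
|670 − 682| = 12 Hz.

12 Hz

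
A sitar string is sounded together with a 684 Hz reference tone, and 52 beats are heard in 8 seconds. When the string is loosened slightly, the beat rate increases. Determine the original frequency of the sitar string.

Beat frequency = 52/8 = 6.5 Hz.
|f − 684| = 6.5, so the sitar string was at either 677.5 Hz or 690.5 Hz.
Reducing tension lowers a string's frequency; the adjustment lowers the sitar string's frequency.
The beat rate rose, so the adjustment moved the sitar string further from 684 Hz — it was already below the reference.

677.5 Hz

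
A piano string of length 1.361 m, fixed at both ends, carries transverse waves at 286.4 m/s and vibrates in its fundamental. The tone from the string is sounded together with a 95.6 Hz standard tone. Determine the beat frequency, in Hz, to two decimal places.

9.62 Hz

For a string fixed at both ends, f_n = n·v/(2L) = 1·286.4/(2·1.361) = 105.2168 Hz.
f_beat = |105.2168 − 95.6| = 9.62 Hz.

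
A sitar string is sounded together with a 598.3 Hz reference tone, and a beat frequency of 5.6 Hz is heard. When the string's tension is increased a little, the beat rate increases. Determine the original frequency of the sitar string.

603.9 Hz

|f − 598.3| = 5.6, so the sitar string was at either 592.7 Hz or 603.9 Hz.
Higher tension means higher frequency; the adjustment raises the sitar string's frequency.
The beat rate rose, so the adjustment moved the sitar string further from 598.3 Hz — it was already above the reference.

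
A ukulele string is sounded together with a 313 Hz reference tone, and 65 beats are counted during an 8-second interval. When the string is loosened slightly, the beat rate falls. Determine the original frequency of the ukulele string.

321.125 Hz

Beat frequency = 65/8 = 8.125 Hz.
|f − 313| = 8.125, so the ukulele string was at either 304.875 Hz or 321.125 Hz.
Reducing tension lowers a string's frequency; the adjustment lowers the ukulele string's frequency.
The beat rate fell, so the adjustment moved the ukulele string toward 313 Hz — it must have started above the reference.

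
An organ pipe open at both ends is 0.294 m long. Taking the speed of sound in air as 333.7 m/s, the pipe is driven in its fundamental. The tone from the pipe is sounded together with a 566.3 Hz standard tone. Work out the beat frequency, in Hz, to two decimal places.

Open pipe: f_n = n·v/(2L) = 1·333.7/(2·0.294) = 567.5170 Hz.
f_beat = |567.5170 − 566.3| = 1.22 Hz.

1.22 Hz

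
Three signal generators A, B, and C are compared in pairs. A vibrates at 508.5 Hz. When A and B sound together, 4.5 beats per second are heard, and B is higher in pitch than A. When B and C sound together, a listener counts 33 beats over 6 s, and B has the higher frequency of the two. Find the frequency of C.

B is above A, so f_B = 508.5 + 4.5 = 513 Hz.
B–C: Beat frequency = 33/6 = 5.5 Hz.
C is below B, so f_C = 513 − 5.5 = 507.5 Hz.

507.5 Hz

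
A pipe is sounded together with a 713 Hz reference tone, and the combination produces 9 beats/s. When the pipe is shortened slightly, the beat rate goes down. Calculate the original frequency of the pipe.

|f − 713| = 9, so the pipe was at either 704 Hz or 722 Hz.
A shorter pipe has a higher fundamental; the adjustment raises the pipe's frequency.
The beat rate fell, so the adjustment moved the pipe toward 713 Hz — it must have started below the reference.

704 Hz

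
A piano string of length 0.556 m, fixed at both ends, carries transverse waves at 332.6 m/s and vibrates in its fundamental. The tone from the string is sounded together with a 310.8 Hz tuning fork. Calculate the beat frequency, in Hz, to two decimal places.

For a string fixed at both ends, f_n = n·v/(2L) = 1·332.6/(2·0.556) = 299.1007 Hz.
f_beat = |299.1007 − 310.8| = 11.70 Hz.

11.70 Hz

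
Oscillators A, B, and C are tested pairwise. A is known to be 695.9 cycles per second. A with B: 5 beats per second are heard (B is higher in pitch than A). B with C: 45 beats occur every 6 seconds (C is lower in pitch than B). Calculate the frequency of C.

B is above A, so f_B = 695.9 + 5 = 700.9 Hz.
B–C: Beat frequency = 45/6 = 7.5 Hz.
C is below B, so f_C = 700.9 − 7.5 = 693.4 Hz.

693.4 Hz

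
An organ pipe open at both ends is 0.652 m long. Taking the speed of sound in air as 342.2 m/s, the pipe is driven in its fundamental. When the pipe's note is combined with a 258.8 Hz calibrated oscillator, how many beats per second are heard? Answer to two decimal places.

Open pipe: f_n = n·v/(2L) = 1·342.2/(2·0.652) = 262.4233 Hz.
f_beat = |262.4233 − 258.8| = 3.62 Hz.

3.62 Hz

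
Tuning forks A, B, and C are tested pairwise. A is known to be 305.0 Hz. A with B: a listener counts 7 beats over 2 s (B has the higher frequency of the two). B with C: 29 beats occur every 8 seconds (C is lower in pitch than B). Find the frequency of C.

A–B: Beat frequency = 7/2 = 3.5 Hz.
B is above A, so f_B = 305.0 + 3.5 = 308.5 Hz.
B–C: Beat frequency = 29/8 = 3.625 Hz.
C is below B, so f_C = 308.5 − 3.625 = 304.875 Hz.

304.875 Hz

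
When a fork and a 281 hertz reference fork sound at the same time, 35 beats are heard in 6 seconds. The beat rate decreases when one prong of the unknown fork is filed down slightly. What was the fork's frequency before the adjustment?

Beat frequency = 35/6 = 5.8333 Hz.
|f − 281| = 5.8333, so the fork was at either 275.1667 Hz or 286.8333 Hz.
Filing a prong removes mass and raises the fork's frequency; the adjustment raises the fork's frequency.
The beat rate fell, so the adjustment moved the fork toward 281 Hz — it must have started below the reference.

275.1667 Hz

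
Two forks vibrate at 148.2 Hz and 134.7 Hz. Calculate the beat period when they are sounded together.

0.074 s

f_beat = |148.2 − 134.7| = 13.5 Hz.
Beat period T = 1 / f_beat = 1 / 13.5 s.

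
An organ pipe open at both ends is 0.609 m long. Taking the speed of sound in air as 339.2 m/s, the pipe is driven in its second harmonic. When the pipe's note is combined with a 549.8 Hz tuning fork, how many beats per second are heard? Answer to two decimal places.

7.18 Hz

Open pipe: f_n = n·v/(2L) = 2·339.2/(2·0.609) = 556.9787 Hz.
f_beat = |556.9787 − 549.8| = 7.18 Hz.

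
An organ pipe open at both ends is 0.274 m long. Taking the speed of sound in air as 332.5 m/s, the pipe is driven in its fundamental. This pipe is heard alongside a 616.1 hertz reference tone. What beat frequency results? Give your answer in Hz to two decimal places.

9.35 Hz

Open pipe: f_n = n·v/(2L) = 1·332.5/(2·0.274) = 606.7518 Hz.
f_beat = |606.7518 − 616.1| = 9.35 Hz.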